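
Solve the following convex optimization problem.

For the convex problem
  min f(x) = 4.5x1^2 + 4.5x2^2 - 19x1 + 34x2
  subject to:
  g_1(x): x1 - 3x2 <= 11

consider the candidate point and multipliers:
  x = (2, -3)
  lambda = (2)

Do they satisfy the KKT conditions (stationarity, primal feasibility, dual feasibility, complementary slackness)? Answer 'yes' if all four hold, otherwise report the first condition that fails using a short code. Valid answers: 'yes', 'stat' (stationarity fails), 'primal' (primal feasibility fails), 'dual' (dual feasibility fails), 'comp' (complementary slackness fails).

Gradient of f: grad f(x) = Q x + c = (-1, 7)
Constraint values g_i(x) = a_i^T x - b_i:
  g_1((2, -3)) = 0
Stationarity residual: grad f(x) + sum_i lambda_i a_i = (1, 1)
  -> stationarity FAILS
Primal feasibility (all g_i <= 0): OK
Dual feasibility (all lambda_i >= 0): OK
Complementary slackness (lambda_i * g_i(x) = 0 for all i): OK

Verdict: the first failing condition is stationarity -> stat.

stat


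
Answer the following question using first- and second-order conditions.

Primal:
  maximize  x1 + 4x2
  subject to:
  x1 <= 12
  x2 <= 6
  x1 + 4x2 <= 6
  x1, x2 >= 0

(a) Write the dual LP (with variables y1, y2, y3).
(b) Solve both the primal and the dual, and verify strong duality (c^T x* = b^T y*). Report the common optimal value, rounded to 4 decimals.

The standard primal-dual pair for 'max c^T x s.t. A x <= b, x >= 0' is:
  Dual:  min b^T y  s.t.  A^T y >= c,  y >= 0.

So the dual LP is:
  minimize  12y1 + 6y2 + 6y3
  subject to:
    y1 + y3 >= 1
    y2 + 4y3 >= 4
    y1, y2, y3 >= 0

Solving the primal: x* = (6, 0).
  primal value c^T x* = 6.
Solving the dual: y* = (0, 0, 1).
  dual value b^T y* = 6.
Strong duality: c^T x* = b^T y*. Confirmed.

6


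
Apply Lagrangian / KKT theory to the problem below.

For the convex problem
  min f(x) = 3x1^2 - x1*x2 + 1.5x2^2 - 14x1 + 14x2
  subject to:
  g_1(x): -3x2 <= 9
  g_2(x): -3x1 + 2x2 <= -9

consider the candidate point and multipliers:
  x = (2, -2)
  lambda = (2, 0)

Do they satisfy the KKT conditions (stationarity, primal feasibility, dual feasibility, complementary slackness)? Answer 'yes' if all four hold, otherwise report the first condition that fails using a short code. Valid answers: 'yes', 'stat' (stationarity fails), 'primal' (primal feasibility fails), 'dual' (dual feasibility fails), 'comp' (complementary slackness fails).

Gradient of f: grad f(x) = Q x + c = (0, 6)
Constraint values g_i(x) = a_i^T x - b_i:
  g_1((2, -2)) = -3
  g_2((2, -2)) = -1
Stationarity residual: grad f(x) + sum_i lambda_i a_i = (0, 0)
  -> stationarity OK
Primal feasibility (all g_i <= 0): OK
Dual feasibility (all lambda_i >= 0): OK
Complementary slackness (lambda_i * g_i(x) = 0 for all i): FAILS

Verdict: the first failing condition is complementary_slackness -> comp.

comp


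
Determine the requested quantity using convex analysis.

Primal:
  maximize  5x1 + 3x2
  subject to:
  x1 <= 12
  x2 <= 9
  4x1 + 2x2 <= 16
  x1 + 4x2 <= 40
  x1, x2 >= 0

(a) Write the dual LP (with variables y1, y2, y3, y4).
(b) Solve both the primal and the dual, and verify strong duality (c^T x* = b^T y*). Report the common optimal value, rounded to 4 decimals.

The standard primal-dual pair for 'max c^T x s.t. A x <= b, x >= 0' is:
  Dual:  min b^T y  s.t.  A^T y >= c,  y >= 0.

So the dual LP is:
  minimize  12y1 + 9y2 + 16y3 + 40y4
  subject to:
    y1 + 4y3 + y4 >= 5
    y2 + 2y3 + 4y4 >= 3
    y1, y2, y3, y4 >= 0

Solving the primal: x* = (0, 8).
  primal value c^T x* = 24.
Solving the dual: y* = (0, 0, 1.5, 0).
  dual value b^T y* = 24.
Strong duality: c^T x* = b^T y*. Confirmed.

24


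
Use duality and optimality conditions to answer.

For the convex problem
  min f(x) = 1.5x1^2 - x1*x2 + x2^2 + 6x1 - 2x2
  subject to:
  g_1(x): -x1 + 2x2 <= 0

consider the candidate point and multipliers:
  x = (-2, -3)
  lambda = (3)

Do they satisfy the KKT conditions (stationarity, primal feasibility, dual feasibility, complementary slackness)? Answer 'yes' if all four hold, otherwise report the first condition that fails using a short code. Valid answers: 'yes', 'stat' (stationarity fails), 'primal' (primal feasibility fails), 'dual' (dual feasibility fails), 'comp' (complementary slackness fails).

Gradient of f: grad f(x) = Q x + c = (3, -6)
Constraint values g_i(x) = a_i^T x - b_i:
  g_1((-2, -3)) = -4
Stationarity residual: grad f(x) + sum_i lambda_i a_i = (0, 0)
  -> stationarity OK
Primal feasibility (all g_i <= 0): OK
Dual feasibility (all lambda_i >= 0): OK
Complementary slackness (lambda_i * g_i(x) = 0 for all i): FAILS

Verdict: the first failing condition is complementary_slackness -> comp.

comp


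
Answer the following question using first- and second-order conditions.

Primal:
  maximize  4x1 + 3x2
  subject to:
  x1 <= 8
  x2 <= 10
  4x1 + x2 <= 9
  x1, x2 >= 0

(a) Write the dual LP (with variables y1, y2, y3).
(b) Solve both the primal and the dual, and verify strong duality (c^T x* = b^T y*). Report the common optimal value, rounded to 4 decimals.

The standard primal-dual pair for 'max c^T x s.t. A x <= b, x >= 0' is:
  Dual:  min b^T y  s.t.  A^T y >= c,  y >= 0.

So the dual LP is:
  minimize  8y1 + 10y2 + 9y3
  subject to:
    y1 + 4y3 >= 4
    y2 + y3 >= 3
    y1, y2, y3 >= 0

Solving the primal: x* = (0, 9).
  primal value c^T x* = 27.
Solving the dual: y* = (0, 0, 3).
  dual value b^T y* = 27.
Strong duality: c^T x* = b^T y*. Confirmed.

27


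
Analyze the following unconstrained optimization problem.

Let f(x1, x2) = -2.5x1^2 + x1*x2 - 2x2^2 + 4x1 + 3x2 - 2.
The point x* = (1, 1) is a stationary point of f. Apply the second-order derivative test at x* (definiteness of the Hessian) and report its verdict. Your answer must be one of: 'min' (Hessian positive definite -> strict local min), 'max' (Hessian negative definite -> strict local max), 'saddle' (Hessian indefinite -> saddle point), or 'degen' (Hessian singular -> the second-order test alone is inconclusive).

Compute the Hessian H = grad^2 f:
  H = [[-5, 1], [1, -4]]
Verify stationarity: grad f(x*) = H x* + g = (0, 0).
Eigenvalues of H: -5.618, -3.382.
Both eigenvalues < 0, so H is negative definite -> x* is a strict local max.

max


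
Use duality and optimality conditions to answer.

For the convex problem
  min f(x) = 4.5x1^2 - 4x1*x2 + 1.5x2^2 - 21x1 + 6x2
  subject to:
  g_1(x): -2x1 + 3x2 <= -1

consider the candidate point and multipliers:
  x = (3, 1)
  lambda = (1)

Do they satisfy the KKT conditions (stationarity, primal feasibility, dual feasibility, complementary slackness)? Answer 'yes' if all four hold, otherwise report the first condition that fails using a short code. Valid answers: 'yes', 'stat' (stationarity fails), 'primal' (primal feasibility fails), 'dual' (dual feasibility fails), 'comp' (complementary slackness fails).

Gradient of f: grad f(x) = Q x + c = (2, -3)
Constraint values g_i(x) = a_i^T x - b_i:
  g_1((3, 1)) = -2
Stationarity residual: grad f(x) + sum_i lambda_i a_i = (0, 0)
  -> stationarity OK
Primal feasibility (all g_i <= 0): OK
Dual feasibility (all lambda_i >= 0): OK
Complementary slackness (lambda_i * g_i(x) = 0 for all i): FAILS

Verdict: the first failing condition is complementary_slackness -> comp.

comp


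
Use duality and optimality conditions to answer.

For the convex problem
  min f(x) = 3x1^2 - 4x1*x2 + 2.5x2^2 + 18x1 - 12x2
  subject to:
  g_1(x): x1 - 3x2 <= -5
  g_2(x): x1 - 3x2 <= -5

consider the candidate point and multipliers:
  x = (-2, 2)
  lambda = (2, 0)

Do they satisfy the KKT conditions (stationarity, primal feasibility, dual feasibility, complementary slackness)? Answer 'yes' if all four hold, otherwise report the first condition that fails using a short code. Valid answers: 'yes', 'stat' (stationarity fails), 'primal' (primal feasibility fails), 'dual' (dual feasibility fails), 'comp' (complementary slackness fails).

Gradient of f: grad f(x) = Q x + c = (-2, 6)
Constraint values g_i(x) = a_i^T x - b_i:
  g_1((-2, 2)) = -3
  g_2((-2, 2)) = -3
Stationarity residual: grad f(x) + sum_i lambda_i a_i = (0, 0)
  -> stationarity OK
Primal feasibility (all g_i <= 0): OK
Dual feasibility (all lambda_i >= 0): OK
Complementary slackness (lambda_i * g_i(x) = 0 for all i): FAILS

Verdict: the first failing condition is complementary_slackness -> comp.

comp


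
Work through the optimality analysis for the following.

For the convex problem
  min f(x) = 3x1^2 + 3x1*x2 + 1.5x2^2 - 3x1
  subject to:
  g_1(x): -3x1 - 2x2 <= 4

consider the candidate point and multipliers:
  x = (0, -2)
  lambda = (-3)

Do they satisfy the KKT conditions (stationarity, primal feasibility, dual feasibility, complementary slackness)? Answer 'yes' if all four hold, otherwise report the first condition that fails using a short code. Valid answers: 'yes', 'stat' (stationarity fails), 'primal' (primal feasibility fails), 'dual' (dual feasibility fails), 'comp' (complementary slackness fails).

Gradient of f: grad f(x) = Q x + c = (-9, -6)
Constraint values g_i(x) = a_i^T x - b_i:
  g_1((0, -2)) = 0
Stationarity residual: grad f(x) + sum_i lambda_i a_i = (0, 0)
  -> stationarity OK
Primal feasibility (all g_i <= 0): OK
Dual feasibility (all lambda_i >= 0): FAILS
Complementary slackness (lambda_i * g_i(x) = 0 for all i): OK

Verdict: the first failing condition is dual_feasibility -> dual.

dual


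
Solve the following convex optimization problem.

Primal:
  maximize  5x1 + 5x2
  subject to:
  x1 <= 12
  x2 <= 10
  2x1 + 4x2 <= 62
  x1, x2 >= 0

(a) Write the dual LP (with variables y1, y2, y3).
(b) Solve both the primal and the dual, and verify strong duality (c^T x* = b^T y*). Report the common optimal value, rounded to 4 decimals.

The standard primal-dual pair for 'max c^T x s.t. A x <= b, x >= 0' is:
  Dual:  min b^T y  s.t.  A^T y >= c,  y >= 0.

So the dual LP is:
  minimize  12y1 + 10y2 + 62y3
  subject to:
    y1 + 2y3 >= 5
    y2 + 4y3 >= 5
    y1, y2, y3 >= 0

Solving the primal: x* = (12, 9.5).
  primal value c^T x* = 107.5.
Solving the dual: y* = (2.5, 0, 1.25).
  dual value b^T y* = 107.5.
Strong duality: c^T x* = b^T y*. Confirmed.

107.5


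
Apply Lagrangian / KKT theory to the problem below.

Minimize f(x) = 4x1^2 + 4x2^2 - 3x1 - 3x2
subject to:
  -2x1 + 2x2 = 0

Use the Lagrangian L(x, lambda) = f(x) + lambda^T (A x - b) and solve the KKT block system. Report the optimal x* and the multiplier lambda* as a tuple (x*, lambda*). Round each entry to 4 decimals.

Form the Lagrangian:
  L(x, lambda) = (1/2) x^T Q x + c^T x + lambda^T (A x - b)
Stationarity (grad_x L = 0): Q x + c + A^T lambda = 0.
Primal feasibility: A x = b.

This gives the KKT block system:
  [ Q   A^T ] [ x     ]   [-c ]
  [ A    0  ] [ lambda ] = [ b ]

Solving the linear system:
  x*      = (0.375, 0.375)
  lambda* = (0)
  f(x*)   = -1.125

x* = (0.375, 0.375), lambda* = (0)


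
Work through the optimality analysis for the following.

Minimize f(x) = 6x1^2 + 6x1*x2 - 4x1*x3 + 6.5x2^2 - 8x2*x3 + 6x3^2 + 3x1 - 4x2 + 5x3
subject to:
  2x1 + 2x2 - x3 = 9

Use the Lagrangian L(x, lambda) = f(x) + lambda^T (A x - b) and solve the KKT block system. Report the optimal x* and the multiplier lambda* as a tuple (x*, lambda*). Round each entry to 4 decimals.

Form the Lagrangian:
  L(x, lambda) = (1/2) x^T Q x + c^T x + lambda^T (A x - b)
Stationarity (grad_x L = 0): Q x + c + A^T lambda = 0.
Primal feasibility: A x = b.

This gives the KKT block system:
  [ Q   A^T ] [ x     ]   [-c ]
  [ A    0  ] [ lambda ] = [ b ]

Solving the linear system:
  x*      = (1.8697, 2.8245, 0.3883)
  lambda* = (-20.4149)
  f(x*)   = 89.9934

x* = (1.8697, 2.8245, 0.3883), lambda* = (-20.4149)


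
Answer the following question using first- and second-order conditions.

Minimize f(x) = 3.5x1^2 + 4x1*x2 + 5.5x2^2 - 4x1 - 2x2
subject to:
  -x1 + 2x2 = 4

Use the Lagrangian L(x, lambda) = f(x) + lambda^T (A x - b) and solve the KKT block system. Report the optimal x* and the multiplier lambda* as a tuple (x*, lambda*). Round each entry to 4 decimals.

Form the Lagrangian:
  L(x, lambda) = (1/2) x^T Q x + c^T x + lambda^T (A x - b)
Stationarity (grad_x L = 0): Q x + c + A^T lambda = 0.
Primal feasibility: A x = b.

This gives the KKT block system:
  [ Q   A^T ] [ x     ]   [-c ]
  [ A    0  ] [ lambda ] = [ b ]

Solving the linear system:
  x*      = (-1.0182, 1.4909)
  lambda* = (-5.1636)
  f(x*)   = 10.8727

x* = (-1.0182, 1.4909), lambda* = (-5.1636)


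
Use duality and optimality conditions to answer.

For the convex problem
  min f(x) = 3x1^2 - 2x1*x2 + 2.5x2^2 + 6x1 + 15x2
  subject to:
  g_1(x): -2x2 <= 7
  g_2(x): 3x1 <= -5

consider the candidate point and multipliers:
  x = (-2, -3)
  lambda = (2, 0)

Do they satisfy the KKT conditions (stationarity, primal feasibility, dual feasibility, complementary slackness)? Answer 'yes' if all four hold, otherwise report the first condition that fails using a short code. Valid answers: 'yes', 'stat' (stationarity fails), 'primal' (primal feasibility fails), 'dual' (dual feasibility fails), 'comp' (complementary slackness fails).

Gradient of f: grad f(x) = Q x + c = (0, 4)
Constraint values g_i(x) = a_i^T x - b_i:
  g_1((-2, -3)) = -1
  g_2((-2, -3)) = -1
Stationarity residual: grad f(x) + sum_i lambda_i a_i = (0, 0)
  -> stationarity OK
Primal feasibility (all g_i <= 0): OK
Dual feasibility (all lambda_i >= 0): OK
Complementary slackness (lambda_i * g_i(x) = 0 for all i): FAILS

Verdict: the first failing condition is complementary_slackness -> comp.

comp


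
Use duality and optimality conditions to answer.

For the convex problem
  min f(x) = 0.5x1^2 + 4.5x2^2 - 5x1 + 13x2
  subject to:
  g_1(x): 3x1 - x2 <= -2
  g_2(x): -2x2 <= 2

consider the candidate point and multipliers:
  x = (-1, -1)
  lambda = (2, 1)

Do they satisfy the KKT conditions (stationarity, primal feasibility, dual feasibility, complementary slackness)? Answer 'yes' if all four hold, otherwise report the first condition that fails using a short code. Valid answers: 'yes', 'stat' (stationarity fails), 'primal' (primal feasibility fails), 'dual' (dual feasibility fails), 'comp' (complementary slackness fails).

Gradient of f: grad f(x) = Q x + c = (-6, 4)
Constraint values g_i(x) = a_i^T x - b_i:
  g_1((-1, -1)) = 0
  g_2((-1, -1)) = 0
Stationarity residual: grad f(x) + sum_i lambda_i a_i = (0, 0)
  -> stationarity OK
Primal feasibility (all g_i <= 0): OK
Dual feasibility (all lambda_i >= 0): OK
Complementary slackness (lambda_i * g_i(x) = 0 for all i): OK

Verdict: yes, KKT holds.

yes


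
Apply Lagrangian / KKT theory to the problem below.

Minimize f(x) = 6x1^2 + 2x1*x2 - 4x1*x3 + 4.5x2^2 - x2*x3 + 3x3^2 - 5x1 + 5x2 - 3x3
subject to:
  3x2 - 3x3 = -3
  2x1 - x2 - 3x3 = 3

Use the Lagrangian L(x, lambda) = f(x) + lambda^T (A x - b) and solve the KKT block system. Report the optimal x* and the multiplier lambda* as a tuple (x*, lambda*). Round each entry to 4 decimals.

Form the Lagrangian:
  L(x, lambda) = (1/2) x^T Q x + c^T x + lambda^T (A x - b)
Stationarity (grad_x L = 0): Q x + c + A^T lambda = 0.
Primal feasibility: A x = b.

This gives the KKT block system:
  [ Q   A^T ] [ x     ]   [-c ]
  [ A    0  ] [ lambda ] = [ b ]

Solving the linear system:
  x*      = (0.9245, -1.0377, -0.0377)
  lambda* = (0.1226, -2.0849)
  f(x*)   = -1.5377

x* = (0.9245, -1.0377, -0.0377), lambda* = (0.1226, -2.0849)


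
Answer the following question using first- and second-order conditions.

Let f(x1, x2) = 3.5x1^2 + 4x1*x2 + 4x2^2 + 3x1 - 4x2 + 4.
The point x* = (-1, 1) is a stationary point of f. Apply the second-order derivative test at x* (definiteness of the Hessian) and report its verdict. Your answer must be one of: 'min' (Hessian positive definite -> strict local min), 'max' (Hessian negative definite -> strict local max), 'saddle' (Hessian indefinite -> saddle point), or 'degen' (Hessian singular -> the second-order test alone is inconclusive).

Compute the Hessian H = grad^2 f:
  H = [[7, 4], [4, 8]]
Verify stationarity: grad f(x*) = H x* + g = (0, 0).
Eigenvalues of H: 3.4689, 11.5311.
Both eigenvalues > 0, so H is positive definite -> x* is a strict local min.

min


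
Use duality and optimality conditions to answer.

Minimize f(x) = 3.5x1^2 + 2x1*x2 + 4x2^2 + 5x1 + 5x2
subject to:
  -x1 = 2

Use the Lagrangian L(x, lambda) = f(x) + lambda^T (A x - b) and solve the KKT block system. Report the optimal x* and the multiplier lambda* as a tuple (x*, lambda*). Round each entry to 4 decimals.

Form the Lagrangian:
  L(x, lambda) = (1/2) x^T Q x + c^T x + lambda^T (A x - b)
Stationarity (grad_x L = 0): Q x + c + A^T lambda = 0.
Primal feasibility: A x = b.

This gives the KKT block system:
  [ Q   A^T ] [ x     ]   [-c ]
  [ A    0  ] [ lambda ] = [ b ]

Solving the linear system:
  x*      = (-2, -0.125)
  lambda* = (-9.25)
  f(x*)   = 3.9375

x* = (-2, -0.125), lambda* = (-9.25)


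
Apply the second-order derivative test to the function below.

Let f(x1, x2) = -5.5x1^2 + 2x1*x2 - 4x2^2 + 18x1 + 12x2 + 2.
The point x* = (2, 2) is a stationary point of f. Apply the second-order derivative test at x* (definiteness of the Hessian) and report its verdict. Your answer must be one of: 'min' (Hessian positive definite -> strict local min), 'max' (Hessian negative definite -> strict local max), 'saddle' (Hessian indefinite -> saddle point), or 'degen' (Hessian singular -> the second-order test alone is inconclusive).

Compute the Hessian H = grad^2 f:
  H = [[-11, 2], [2, -8]]
Verify stationarity: grad f(x*) = H x* + g = (0, 0).
Eigenvalues of H: -12, -7.
Both eigenvalues < 0, so H is negative definite -> x* is a strict local max.

max


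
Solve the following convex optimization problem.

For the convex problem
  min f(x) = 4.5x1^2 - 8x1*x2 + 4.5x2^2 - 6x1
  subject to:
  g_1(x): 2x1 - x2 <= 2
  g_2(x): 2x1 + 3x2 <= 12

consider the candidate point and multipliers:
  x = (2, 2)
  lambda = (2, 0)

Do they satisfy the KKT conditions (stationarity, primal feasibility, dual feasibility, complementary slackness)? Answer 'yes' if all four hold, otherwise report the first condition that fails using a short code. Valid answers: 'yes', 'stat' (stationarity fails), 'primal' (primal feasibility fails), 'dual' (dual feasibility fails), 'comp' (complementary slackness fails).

Gradient of f: grad f(x) = Q x + c = (-4, 2)
Constraint values g_i(x) = a_i^T x - b_i:
  g_1((2, 2)) = 0
  g_2((2, 2)) = -2
Stationarity residual: grad f(x) + sum_i lambda_i a_i = (0, 0)
  -> stationarity OK
Primal feasibility (all g_i <= 0): OK
Dual feasibility (all lambda_i >= 0): OK
Complementary slackness (lambda_i * g_i(x) = 0 for all i): OK

Verdict: yes, KKT holds.

yes


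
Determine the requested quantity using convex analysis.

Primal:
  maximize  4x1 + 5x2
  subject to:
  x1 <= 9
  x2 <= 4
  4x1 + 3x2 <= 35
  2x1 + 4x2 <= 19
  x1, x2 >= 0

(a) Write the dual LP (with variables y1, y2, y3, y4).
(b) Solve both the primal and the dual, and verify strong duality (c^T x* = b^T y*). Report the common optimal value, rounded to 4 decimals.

The standard primal-dual pair for 'max c^T x s.t. A x <= b, x >= 0' is:
  Dual:  min b^T y  s.t.  A^T y >= c,  y >= 0.

So the dual LP is:
  minimize  9y1 + 4y2 + 35y3 + 19y4
  subject to:
    y1 + 4y3 + 2y4 >= 4
    y2 + 3y3 + 4y4 >= 5
    y1, y2, y3, y4 >= 0

Solving the primal: x* = (8.3, 0.6).
  primal value c^T x* = 36.2.
Solving the dual: y* = (0, 0, 0.6, 0.8).
  dual value b^T y* = 36.2.
Strong duality: c^T x* = b^T y*. Confirmed.

36.2


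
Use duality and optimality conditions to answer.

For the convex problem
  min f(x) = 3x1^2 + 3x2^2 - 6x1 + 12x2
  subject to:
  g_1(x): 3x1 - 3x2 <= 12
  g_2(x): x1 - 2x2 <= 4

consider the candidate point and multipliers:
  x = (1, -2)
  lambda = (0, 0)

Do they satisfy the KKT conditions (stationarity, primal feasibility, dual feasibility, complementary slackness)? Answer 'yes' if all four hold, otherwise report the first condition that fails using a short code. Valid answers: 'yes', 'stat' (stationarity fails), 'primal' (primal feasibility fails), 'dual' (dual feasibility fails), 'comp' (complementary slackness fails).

Gradient of f: grad f(x) = Q x + c = (0, 0)
Constraint values g_i(x) = a_i^T x - b_i:
  g_1((1, -2)) = -3
  g_2((1, -2)) = 1
Stationarity residual: grad f(x) + sum_i lambda_i a_i = (0, 0)
  -> stationarity OK
Primal feasibility (all g_i <= 0): FAILS
Dual feasibility (all lambda_i >= 0): OK
Complementary slackness (lambda_i * g_i(x) = 0 for all i): OK

Verdict: the first failing condition is primal_feasibility -> primal.

primal


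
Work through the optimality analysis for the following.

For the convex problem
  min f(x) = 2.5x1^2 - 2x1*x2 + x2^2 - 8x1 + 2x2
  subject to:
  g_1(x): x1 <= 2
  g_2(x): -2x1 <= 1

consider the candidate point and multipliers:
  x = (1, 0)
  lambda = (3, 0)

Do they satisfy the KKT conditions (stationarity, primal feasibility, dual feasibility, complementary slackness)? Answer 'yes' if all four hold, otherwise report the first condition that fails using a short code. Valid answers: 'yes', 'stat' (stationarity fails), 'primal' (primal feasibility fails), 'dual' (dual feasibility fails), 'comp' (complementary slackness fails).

Gradient of f: grad f(x) = Q x + c = (-3, 0)
Constraint values g_i(x) = a_i^T x - b_i:
  g_1((1, 0)) = -1
  g_2((1, 0)) = -3
Stationarity residual: grad f(x) + sum_i lambda_i a_i = (0, 0)
  -> stationarity OK
Primal feasibility (all g_i <= 0): OK
Dual feasibility (all lambda_i >= 0): OK
Complementary slackness (lambda_i * g_i(x) = 0 for all i): FAILS

Verdict: the first failing condition is complementary_slackness -> comp.

comp


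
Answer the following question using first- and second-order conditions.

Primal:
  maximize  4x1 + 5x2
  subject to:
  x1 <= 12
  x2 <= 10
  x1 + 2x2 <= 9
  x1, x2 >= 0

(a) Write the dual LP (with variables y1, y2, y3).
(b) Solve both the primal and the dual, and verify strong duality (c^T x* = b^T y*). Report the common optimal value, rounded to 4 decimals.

The standard primal-dual pair for 'max c^T x s.t. A x <= b, x >= 0' is:
  Dual:  min b^T y  s.t.  A^T y >= c,  y >= 0.

So the dual LP is:
  minimize  12y1 + 10y2 + 9y3
  subject to:
    y1 + y3 >= 4
    y2 + 2y3 >= 5
    y1, y2, y3 >= 0

Solving the primal: x* = (9, 0).
  primal value c^T x* = 36.
Solving the dual: y* = (0, 0, 4).
  dual value b^T y* = 36.
Strong duality: c^T x* = b^T y*. Confirmed.

36


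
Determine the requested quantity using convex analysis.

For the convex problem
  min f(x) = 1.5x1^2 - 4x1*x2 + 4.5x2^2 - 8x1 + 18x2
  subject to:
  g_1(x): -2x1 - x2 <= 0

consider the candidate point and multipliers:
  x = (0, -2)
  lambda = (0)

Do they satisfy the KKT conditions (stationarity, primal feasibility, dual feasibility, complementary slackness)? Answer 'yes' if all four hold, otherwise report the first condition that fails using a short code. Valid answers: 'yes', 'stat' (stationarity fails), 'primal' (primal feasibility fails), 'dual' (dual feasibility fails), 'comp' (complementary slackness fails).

Gradient of f: grad f(x) = Q x + c = (0, 0)
Constraint values g_i(x) = a_i^T x - b_i:
  g_1((0, -2)) = 2
Stationarity residual: grad f(x) + sum_i lambda_i a_i = (0, 0)
  -> stationarity OK
Primal feasibility (all g_i <= 0): FAILS
Dual feasibility (all lambda_i >= 0): OK
Complementary slackness (lambda_i * g_i(x) = 0 for all i): OK

Verdict: the first failing condition is primal_feasibility -> primal.

primal


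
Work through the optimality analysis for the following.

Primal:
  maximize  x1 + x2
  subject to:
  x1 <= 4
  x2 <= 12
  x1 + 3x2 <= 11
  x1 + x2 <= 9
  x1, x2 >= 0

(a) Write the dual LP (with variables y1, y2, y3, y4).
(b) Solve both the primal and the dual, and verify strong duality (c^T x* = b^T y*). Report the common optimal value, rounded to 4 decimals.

The standard primal-dual pair for 'max c^T x s.t. A x <= b, x >= 0' is:
  Dual:  min b^T y  s.t.  A^T y >= c,  y >= 0.

So the dual LP is:
  minimize  4y1 + 12y2 + 11y3 + 9y4
  subject to:
    y1 + y3 + y4 >= 1
    y2 + 3y3 + y4 >= 1
    y1, y2, y3, y4 >= 0

Solving the primal: x* = (4, 2.3333).
  primal value c^T x* = 6.3333.
Solving the dual: y* = (0.6667, 0, 0.3333, 0).
  dual value b^T y* = 6.3333.
Strong duality: c^T x* = b^T y*. Confirmed.

6.3333


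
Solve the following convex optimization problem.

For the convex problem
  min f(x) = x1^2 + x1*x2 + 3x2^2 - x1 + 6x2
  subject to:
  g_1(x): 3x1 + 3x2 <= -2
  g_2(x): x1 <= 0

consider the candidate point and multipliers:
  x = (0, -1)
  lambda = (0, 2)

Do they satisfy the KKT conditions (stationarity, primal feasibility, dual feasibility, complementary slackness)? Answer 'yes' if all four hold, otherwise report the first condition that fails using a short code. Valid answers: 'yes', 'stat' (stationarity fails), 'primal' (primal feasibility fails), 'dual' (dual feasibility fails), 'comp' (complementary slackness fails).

Gradient of f: grad f(x) = Q x + c = (-2, 0)
Constraint values g_i(x) = a_i^T x - b_i:
  g_1((0, -1)) = -1
  g_2((0, -1)) = 0
Stationarity residual: grad f(x) + sum_i lambda_i a_i = (0, 0)
  -> stationarity OK
Primal feasibility (all g_i <= 0): OK
Dual feasibility (all lambda_i >= 0): OK
Complementary slackness (lambda_i * g_i(x) = 0 for all i): OK

Verdict: yes, KKT holds.

yes


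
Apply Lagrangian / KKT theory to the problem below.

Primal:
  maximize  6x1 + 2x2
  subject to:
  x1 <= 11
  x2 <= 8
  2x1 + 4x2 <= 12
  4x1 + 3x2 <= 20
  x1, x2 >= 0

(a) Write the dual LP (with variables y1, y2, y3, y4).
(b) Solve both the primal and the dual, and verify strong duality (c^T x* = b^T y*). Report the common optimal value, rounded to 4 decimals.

The standard primal-dual pair for 'max c^T x s.t. A x <= b, x >= 0' is:
  Dual:  min b^T y  s.t.  A^T y >= c,  y >= 0.

So the dual LP is:
  minimize  11y1 + 8y2 + 12y3 + 20y4
  subject to:
    y1 + 2y3 + 4y4 >= 6
    y2 + 4y3 + 3y4 >= 2
    y1, y2, y3, y4 >= 0

Solving the primal: x* = (5, 0).
  primal value c^T x* = 30.
Solving the dual: y* = (0, 0, 0, 1.5).
  dual value b^T y* = 30.
Strong duality: c^T x* = b^T y*. Confirmed.

30


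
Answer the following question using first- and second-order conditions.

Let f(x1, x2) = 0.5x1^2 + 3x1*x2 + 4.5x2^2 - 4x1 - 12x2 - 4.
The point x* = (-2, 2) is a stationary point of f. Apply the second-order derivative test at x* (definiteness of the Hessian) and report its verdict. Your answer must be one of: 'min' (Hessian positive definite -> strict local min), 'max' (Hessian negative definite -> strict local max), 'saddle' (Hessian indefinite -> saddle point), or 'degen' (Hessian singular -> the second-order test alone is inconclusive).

Compute the Hessian H = grad^2 f:
  H = [[1, 3], [3, 9]]
Verify stationarity: grad f(x*) = H x* + g = (0, 0).
Eigenvalues of H: 0, 10.
H has a zero eigenvalue (singular; positive semidefinite but not definite), so H is neither positive definite, negative definite, nor indefinite. The second-order test alone is inconclusive -> degen.
(Indeed, f is constant along the null direction of H through x*, so x* is not a strict local extremum.)

degen


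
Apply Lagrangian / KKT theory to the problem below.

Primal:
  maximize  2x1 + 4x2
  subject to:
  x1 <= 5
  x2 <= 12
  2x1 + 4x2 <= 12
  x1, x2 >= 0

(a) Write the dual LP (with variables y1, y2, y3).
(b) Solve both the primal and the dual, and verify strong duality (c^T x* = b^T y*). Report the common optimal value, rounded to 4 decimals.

The standard primal-dual pair for 'max c^T x s.t. A x <= b, x >= 0' is:
  Dual:  min b^T y  s.t.  A^T y >= c,  y >= 0.

So the dual LP is:
  minimize  5y1 + 12y2 + 12y3
  subject to:
    y1 + 2y3 >= 2
    y2 + 4y3 >= 4
    y1, y2, y3 >= 0

Solving the primal: x* = (0, 3).
  primal value c^T x* = 12.
Solving the dual: y* = (0, 0, 1).
  dual value b^T y* = 12.
Strong duality: c^T x* = b^T y*. Confirmed.

12


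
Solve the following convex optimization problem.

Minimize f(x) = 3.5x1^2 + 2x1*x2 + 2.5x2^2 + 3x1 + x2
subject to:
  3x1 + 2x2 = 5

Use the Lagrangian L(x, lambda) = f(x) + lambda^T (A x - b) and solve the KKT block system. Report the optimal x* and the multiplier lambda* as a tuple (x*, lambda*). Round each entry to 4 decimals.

Form the Lagrangian:
  L(x, lambda) = (1/2) x^T Q x + c^T x + lambda^T (A x - b)
Stationarity (grad_x L = 0): Q x + c + A^T lambda = 0.
Primal feasibility: A x = b.

This gives the KKT block system:
  [ Q   A^T ] [ x     ]   [-c ]
  [ A    0  ] [ lambda ] = [ b ]

Solving the linear system:
  x*      = (1, 1)
  lambda* = (-4)
  f(x*)   = 12

x* = (1, 1), lambda* = (-4)


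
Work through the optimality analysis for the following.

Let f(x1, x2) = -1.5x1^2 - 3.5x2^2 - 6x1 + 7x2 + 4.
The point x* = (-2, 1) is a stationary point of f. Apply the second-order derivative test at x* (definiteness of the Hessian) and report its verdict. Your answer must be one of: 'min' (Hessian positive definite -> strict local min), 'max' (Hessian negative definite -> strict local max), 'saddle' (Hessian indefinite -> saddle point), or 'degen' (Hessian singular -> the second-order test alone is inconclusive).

Compute the Hessian H = grad^2 f:
  H = [[-3, 0], [0, -7]]
Verify stationarity: grad f(x*) = H x* + g = (0, 0).
Eigenvalues of H: -7, -3.
Both eigenvalues < 0, so H is negative definite -> x* is a strict local max.

max


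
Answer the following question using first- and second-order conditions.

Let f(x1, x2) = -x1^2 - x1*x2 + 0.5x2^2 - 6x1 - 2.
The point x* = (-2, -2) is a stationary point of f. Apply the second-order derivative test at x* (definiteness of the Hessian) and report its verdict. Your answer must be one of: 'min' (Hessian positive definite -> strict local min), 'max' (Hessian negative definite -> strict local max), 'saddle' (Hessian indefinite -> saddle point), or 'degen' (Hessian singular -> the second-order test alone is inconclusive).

Compute the Hessian H = grad^2 f:
  H = [[-2, -1], [-1, 1]]
Verify stationarity: grad f(x*) = H x* + g = (0, 0).
Eigenvalues of H: -2.3028, 1.3028.
Eigenvalues have mixed signs, so H is indefinite -> x* is a saddle point.

saddle


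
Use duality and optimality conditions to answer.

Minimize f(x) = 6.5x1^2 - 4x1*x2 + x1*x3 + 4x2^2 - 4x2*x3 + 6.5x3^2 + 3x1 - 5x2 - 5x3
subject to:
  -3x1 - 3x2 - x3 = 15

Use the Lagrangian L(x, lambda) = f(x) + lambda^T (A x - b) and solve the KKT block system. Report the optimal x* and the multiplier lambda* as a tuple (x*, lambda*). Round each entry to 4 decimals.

Form the Lagrangian:
  L(x, lambda) = (1/2) x^T Q x + c^T x + lambda^T (A x - b)
Stationarity (grad_x L = 0): Q x + c + A^T lambda = 0.
Primal feasibility: A x = b.

This gives the KKT block system:
  [ Q   A^T ] [ x     ]   [-c ]
  [ A    0  ] [ lambda ] = [ b ]

Solving the linear system:
  x*      = (-2.1442, -2.6403, -0.6464)
  lambda* = (-4.9866)
  f(x*)   = 42.4003

x* = (-2.1442, -2.6403, -0.6464), lambda* = (-4.9866)


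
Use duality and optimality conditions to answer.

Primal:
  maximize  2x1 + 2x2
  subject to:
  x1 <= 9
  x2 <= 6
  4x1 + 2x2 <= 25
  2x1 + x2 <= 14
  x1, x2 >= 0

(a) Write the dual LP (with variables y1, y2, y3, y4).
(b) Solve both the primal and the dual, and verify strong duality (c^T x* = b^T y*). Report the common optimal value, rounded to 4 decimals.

The standard primal-dual pair for 'max c^T x s.t. A x <= b, x >= 0' is:
  Dual:  min b^T y  s.t.  A^T y >= c,  y >= 0.

So the dual LP is:
  minimize  9y1 + 6y2 + 25y3 + 14y4
  subject to:
    y1 + 4y3 + 2y4 >= 2
    y2 + 2y3 + y4 >= 2
    y1, y2, y3, y4 >= 0

Solving the primal: x* = (3.25, 6).
  primal value c^T x* = 18.5.
Solving the dual: y* = (0, 1, 0.5, 0).
  dual value b^T y* = 18.5.
Strong duality: c^T x* = b^T y*. Confirmed.

18.5


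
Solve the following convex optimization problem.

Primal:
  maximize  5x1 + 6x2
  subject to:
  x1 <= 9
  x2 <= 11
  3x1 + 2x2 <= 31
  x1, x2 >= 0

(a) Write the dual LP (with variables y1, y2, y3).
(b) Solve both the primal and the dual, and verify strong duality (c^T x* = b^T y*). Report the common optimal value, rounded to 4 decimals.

The standard primal-dual pair for 'max c^T x s.t. A x <= b, x >= 0' is:
  Dual:  min b^T y  s.t.  A^T y >= c,  y >= 0.

So the dual LP is:
  minimize  9y1 + 11y2 + 31y3
  subject to:
    y1 + 3y3 >= 5
    y2 + 2y3 >= 6
    y1, y2, y3 >= 0

Solving the primal: x* = (3, 11).
  primal value c^T x* = 81.
Solving the dual: y* = (0, 2.6667, 1.6667).
  dual value b^T y* = 81.
Strong duality: c^T x* = b^T y*. Confirmed.

81


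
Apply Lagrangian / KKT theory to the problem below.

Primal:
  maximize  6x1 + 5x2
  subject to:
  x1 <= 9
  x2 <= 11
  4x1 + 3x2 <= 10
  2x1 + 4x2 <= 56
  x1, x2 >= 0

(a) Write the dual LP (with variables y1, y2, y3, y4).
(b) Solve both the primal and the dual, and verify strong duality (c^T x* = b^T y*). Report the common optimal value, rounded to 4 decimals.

The standard primal-dual pair for 'max c^T x s.t. A x <= b, x >= 0' is:
  Dual:  min b^T y  s.t.  A^T y >= c,  y >= 0.

So the dual LP is:
  minimize  9y1 + 11y2 + 10y3 + 56y4
  subject to:
    y1 + 4y3 + 2y4 >= 6
    y2 + 3y3 + 4y4 >= 5
    y1, y2, y3, y4 >= 0

Solving the primal: x* = (0, 3.3333).
  primal value c^T x* = 16.6667.
Solving the dual: y* = (0, 0, 1.6667, 0).
  dual value b^T y* = 16.6667.
Strong duality: c^T x* = b^T y*. Confirmed.

16.6667


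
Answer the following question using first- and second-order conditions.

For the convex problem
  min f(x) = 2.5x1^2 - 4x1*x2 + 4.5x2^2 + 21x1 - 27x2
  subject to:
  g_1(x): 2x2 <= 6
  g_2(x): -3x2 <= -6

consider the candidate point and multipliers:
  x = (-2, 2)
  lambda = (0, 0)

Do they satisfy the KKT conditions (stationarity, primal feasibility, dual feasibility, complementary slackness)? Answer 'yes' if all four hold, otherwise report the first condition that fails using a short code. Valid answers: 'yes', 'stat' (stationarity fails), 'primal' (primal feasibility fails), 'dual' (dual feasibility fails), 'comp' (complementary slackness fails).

Gradient of f: grad f(x) = Q x + c = (3, -1)
Constraint values g_i(x) = a_i^T x - b_i:
  g_1((-2, 2)) = -2
  g_2((-2, 2)) = 0
Stationarity residual: grad f(x) + sum_i lambda_i a_i = (3, -1)
  -> stationarity FAILS
Primal feasibility (all g_i <= 0): OK
Dual feasibility (all lambda_i >= 0): OK
Complementary slackness (lambda_i * g_i(x) = 0 for all i): OK

Verdict: the first failing condition is stationarity -> stat.

stat


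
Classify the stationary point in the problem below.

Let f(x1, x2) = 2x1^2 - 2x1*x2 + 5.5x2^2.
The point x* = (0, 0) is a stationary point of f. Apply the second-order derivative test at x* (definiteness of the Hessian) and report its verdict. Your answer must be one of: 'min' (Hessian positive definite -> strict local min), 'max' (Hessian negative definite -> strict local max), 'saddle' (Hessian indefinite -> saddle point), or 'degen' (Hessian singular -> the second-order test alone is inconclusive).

Compute the Hessian H = grad^2 f:
  H = [[4, -2], [-2, 11]]
Verify stationarity: grad f(x*) = H x* + g = (0, 0).
Eigenvalues of H: 3.4689, 11.5311.
Both eigenvalues > 0, so H is positive definite -> x* is a strict local min.

min


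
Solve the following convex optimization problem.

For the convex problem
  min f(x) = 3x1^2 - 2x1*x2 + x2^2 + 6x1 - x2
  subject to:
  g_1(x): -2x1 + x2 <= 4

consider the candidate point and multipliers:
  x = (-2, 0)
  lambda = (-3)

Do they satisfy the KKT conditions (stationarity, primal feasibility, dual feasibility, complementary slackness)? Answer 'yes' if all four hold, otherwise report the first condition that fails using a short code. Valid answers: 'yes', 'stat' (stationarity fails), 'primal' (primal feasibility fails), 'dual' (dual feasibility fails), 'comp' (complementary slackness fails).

Gradient of f: grad f(x) = Q x + c = (-6, 3)
Constraint values g_i(x) = a_i^T x - b_i:
  g_1((-2, 0)) = 0
Stationarity residual: grad f(x) + sum_i lambda_i a_i = (0, 0)
  -> stationarity OK
Primal feasibility (all g_i <= 0): OK
Dual feasibility (all lambda_i >= 0): FAILS
Complementary slackness (lambda_i * g_i(x) = 0 for all i): OK

Verdict: the first failing condition is dual_feasibility -> dual.

dual


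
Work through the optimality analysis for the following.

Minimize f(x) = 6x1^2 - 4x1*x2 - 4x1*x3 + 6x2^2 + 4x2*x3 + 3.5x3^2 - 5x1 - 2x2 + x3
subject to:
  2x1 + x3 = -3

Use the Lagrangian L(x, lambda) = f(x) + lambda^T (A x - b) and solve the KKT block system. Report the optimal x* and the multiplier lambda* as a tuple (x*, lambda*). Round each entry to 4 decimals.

Form the Lagrangian:
  L(x, lambda) = (1/2) x^T Q x + c^T x + lambda^T (A x - b)
Stationarity (grad_x L = 0): Q x + c + A^T lambda = 0.
Primal feasibility: A x = b.

This gives the KKT block system:
  [ Q   A^T ] [ x     ]   [-c ]
  [ A    0  ] [ lambda ] = [ b ]

Solving the linear system:
  x*      = (-0.75, 0.4167, -1.5)
  lambda* = (4.8333)
  f(x*)   = 7.9583

x* = (-0.75, 0.4167, -1.5), lambda* = (4.8333)


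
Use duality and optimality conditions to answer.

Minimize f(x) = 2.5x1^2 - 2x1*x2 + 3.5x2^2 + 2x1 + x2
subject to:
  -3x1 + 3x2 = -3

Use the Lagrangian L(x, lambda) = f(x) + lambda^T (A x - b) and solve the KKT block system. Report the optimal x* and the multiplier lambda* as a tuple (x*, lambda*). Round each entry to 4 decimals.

Form the Lagrangian:
  L(x, lambda) = (1/2) x^T Q x + c^T x + lambda^T (A x - b)
Stationarity (grad_x L = 0): Q x + c + A^T lambda = 0.
Primal feasibility: A x = b.

This gives the KKT block system:
  [ Q   A^T ] [ x     ]   [-c ]
  [ A    0  ] [ lambda ] = [ b ]

Solving the linear system:
  x*      = (0.25, -0.75)
  lambda* = (1.5833)
  f(x*)   = 2.25

x* = (0.25, -0.75), lambda* = (1.5833)


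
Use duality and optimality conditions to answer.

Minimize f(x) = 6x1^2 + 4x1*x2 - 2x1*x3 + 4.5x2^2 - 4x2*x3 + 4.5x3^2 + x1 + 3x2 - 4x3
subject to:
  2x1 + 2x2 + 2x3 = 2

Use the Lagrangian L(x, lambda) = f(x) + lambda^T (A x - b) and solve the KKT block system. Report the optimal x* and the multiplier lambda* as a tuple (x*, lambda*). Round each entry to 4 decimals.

Form the Lagrangian:
  L(x, lambda) = (1/2) x^T Q x + c^T x + lambda^T (A x - b)
Stationarity (grad_x L = 0): Q x + c + A^T lambda = 0.
Primal feasibility: A x = b.

This gives the KKT block system:
  [ Q   A^T ] [ x     ]   [-c ]
  [ A    0  ] [ lambda ] = [ b ]

Solving the linear system:
  x*      = (0.1453, 0.1246, 0.7301)
  lambda* = (-0.891)
  f(x*)   = -0.3097

x* = (0.1453, 0.1246, 0.7301), lambda* = (-0.891)


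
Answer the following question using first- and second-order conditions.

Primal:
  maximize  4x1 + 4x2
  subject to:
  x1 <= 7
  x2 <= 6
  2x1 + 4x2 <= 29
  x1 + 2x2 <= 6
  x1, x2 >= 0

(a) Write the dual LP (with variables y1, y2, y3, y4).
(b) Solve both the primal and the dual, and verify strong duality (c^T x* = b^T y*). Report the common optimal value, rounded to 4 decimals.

The standard primal-dual pair for 'max c^T x s.t. A x <= b, x >= 0' is:
  Dual:  min b^T y  s.t.  A^T y >= c,  y >= 0.

So the dual LP is:
  minimize  7y1 + 6y2 + 29y3 + 6y4
  subject to:
    y1 + 2y3 + y4 >= 4
    y2 + 4y3 + 2y4 >= 4
    y1, y2, y3, y4 >= 0

Solving the primal: x* = (6, 0).
  primal value c^T x* = 24.
Solving the dual: y* = (0, 0, 0, 4).
  dual value b^T y* = 24.
Strong duality: c^T x* = b^T y*. Confirmed.

24


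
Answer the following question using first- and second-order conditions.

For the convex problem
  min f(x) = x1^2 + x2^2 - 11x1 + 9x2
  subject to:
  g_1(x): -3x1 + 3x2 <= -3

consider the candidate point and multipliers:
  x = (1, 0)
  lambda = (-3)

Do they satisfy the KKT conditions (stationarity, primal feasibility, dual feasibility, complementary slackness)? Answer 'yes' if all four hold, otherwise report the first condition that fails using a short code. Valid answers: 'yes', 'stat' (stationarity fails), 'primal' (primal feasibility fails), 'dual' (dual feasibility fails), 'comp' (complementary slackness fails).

Gradient of f: grad f(x) = Q x + c = (-9, 9)
Constraint values g_i(x) = a_i^T x - b_i:
  g_1((1, 0)) = 0
Stationarity residual: grad f(x) + sum_i lambda_i a_i = (0, 0)
  -> stationarity OK
Primal feasibility (all g_i <= 0): OK
Dual feasibility (all lambda_i >= 0): FAILS
Complementary slackness (lambda_i * g_i(x) = 0 for all i): OK

Verdict: the first failing condition is dual_feasibility -> dual.

dual


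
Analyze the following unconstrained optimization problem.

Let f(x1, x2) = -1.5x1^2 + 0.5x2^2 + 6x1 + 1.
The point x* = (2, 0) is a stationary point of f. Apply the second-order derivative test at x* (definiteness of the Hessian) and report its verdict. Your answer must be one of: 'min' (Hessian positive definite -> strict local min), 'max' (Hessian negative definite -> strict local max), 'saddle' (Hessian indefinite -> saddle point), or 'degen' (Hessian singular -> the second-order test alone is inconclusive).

Compute the Hessian H = grad^2 f:
  H = [[-3, 0], [0, 1]]
Verify stationarity: grad f(x*) = H x* + g = (0, 0).
Eigenvalues of H: -3, 1.
Eigenvalues have mixed signs, so H is indefinite -> x* is a saddle point.

saddle
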